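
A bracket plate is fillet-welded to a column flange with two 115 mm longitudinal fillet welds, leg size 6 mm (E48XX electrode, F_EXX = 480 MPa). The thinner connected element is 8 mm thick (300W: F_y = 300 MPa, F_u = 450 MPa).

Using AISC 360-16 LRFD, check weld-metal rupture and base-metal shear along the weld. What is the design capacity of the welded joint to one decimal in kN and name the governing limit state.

Weld metal: throat = 0.707×6 = 4.242 mm, L = 2×115 = 230 mm. φR_n = 0.75 × 0.6 × 480 × 4.242 × 230 = 210.7 kN.
Base metal shear (8 mm plate): yield φR_n = 1.0×0.6×300×8×230 = 331.2 kN; rupture φR_n = 0.75×0.6×450×8×230 = 372.6 kN; take 331.2 kN (yield).
Governing: min(210.7, 331.2) = 210.7 kN → weld metal.

210.7 kN (weld metal governs)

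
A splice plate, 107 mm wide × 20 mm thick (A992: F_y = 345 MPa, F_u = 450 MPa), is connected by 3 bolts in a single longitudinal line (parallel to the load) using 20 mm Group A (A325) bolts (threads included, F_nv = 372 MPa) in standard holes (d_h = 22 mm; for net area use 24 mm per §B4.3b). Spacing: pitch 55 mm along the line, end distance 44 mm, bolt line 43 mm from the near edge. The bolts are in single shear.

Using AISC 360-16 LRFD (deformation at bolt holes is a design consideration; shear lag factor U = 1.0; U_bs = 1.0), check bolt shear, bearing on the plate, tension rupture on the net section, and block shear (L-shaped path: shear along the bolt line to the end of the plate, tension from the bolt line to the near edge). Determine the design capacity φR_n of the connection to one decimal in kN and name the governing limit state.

263.0 kN (bolt shear governs)

Bolt shear: A_b = π(20)²/4 = 314.16 mm². φR_n = 0.75 × 372 × 314.16 × 3 × 1 = 263.0 kN.
Bearing (20 mm plate, F_u = 450 MPa): end bolts L_c = 44 − 22/2 = 33, R_n = min(1.2×33×20×450, 2.4×20×20×450) = 356.4 kN/bolt; interior L_c = 55 − 22 = 33, R_n = 356.4 kN/bolt. φR_n = 0.75 × (1×356.4 + 2×356.4) = 801.9 kN.
Tension rupture (net): A_n = (107 − 1×24)×20 = 1660 mm² (U = 1.0, A_e = A_n). φR_n = 0.75 × 450 × 1660 = 560.3 kN.
Block shear: shear path 1×[44+2×55] = 1×154 mm, A_gv = 3080, A_nv = 1×(154 − 2.5×24)×20 = 1880 mm²; tension to near edge: (43 − 0.5×24)×20 = 620 mm². R_n = min(0.6×450×1880, 0.6×345×3080) + 1.0×450×620 = min(507.6, 637.56) + 279 = 786.6 kN. φR_n = 0.75 × 786.6 = 590.0 kN.
Governing: min(263.0, 801.9, 560.3, 590.0) = 263.0 kN → bolt shear.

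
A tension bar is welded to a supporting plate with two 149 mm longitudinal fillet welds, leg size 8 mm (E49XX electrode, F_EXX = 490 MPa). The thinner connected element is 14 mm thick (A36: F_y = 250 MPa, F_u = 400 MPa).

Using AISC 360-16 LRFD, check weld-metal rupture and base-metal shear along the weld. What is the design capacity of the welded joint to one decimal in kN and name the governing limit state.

Weld metal: throat = 0.707×8 = 5.656 mm, L = 2×149 = 298 mm. φR_n = 0.75 × 0.6 × 490 × 5.656 × 298 = 371.7 kN.
Base metal shear (14 mm plate): yield φR_n = 1.0×0.6×250×14×298 = 625.8 kN; rupture φR_n = 0.75×0.6×400×14×298 = 751.0 kN; take 625.8 kN (yield).
Governing: min(371.7, 625.8) = 371.7 kN → weld metal.

371.7 kN (weld metal governs)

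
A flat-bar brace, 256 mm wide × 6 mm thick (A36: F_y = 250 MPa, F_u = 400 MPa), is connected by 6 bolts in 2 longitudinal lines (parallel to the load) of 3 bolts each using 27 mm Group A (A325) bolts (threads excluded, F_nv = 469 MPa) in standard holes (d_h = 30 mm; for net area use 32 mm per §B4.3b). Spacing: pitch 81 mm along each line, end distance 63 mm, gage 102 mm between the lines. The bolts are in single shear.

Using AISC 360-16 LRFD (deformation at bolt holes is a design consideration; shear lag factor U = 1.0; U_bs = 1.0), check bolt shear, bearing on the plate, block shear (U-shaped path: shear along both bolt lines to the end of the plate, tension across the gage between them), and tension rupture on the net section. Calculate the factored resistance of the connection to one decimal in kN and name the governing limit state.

345.6 kN (net-section rupture governs)

Bolt shear: A_b = π(27)²/4 = 572.56 mm². φR_n = 0.75 × 469 × 572.56 × 6 × 1 = 1208.4 kN.
Bearing (6 mm plate, F_u = 400 MPa): end bolts L_c = 63 − 30/2 = 48, R_n = min(1.2×48×6×400, 2.4×27×6×400) = 138.24 kN/bolt; interior L_c = 81 − 30 = 51, R_n = 146.88 kN/bolt. φR_n = 0.75 × (2×138.24 + 4×146.88) = 648.0 kN.
Block shear: shear path 2×[63+2×81] = 2×225 mm, A_gv = 2700, A_nv = 2×(225 − 2.5×32)×6 = 1740 mm²; tension across gage: (102 − 1×32)×6 = 420 mm². R_n = min(0.6×400×1740, 0.6×250×2700) + 1.0×400×420 = min(417.6, 405) + 168 = 573 kN. φR_n = 0.75 × 573 = 429.8 kN.
Tension rupture (net): A_n = (256 − 2×32)×6 = 1152 mm² (U = 1.0, A_e = A_n). φR_n = 0.75 × 400 × 1152 = 345.6 kN.
Governing: min(1208.4, 648.0, 429.8, 345.6) = 345.6 kN → net-section rupture.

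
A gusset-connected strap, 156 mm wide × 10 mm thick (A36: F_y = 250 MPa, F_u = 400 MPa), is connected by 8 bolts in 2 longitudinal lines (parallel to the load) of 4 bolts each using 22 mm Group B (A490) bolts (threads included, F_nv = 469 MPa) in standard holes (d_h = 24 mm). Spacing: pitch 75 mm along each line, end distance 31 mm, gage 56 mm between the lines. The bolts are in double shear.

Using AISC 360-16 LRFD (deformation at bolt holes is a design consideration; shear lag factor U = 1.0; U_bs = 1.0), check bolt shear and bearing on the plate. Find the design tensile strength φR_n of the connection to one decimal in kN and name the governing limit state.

Bolt shear: A_b = π(22)²/4 = 380.13 mm². φR_n = 0.75 × 469 × 380.13 × 8 × 2 = 2139.4 kN.
Bearing (10 mm plate, F_u = 400 MPa): end bolts L_c = 31 − 24/2 = 19, R_n = min(1.2×19×10×400, 2.4×22×10×400) = 91.2 kN/bolt; interior L_c = 75 − 24 = 51, R_n = 211.2 kN/bolt. φR_n = 0.75 × (2×91.2 + 6×211.2) = 1087.2 kN.
Governing: min(2139.4, 1087.2) = 1087.2 kN → bearing.

1087.2 kN (bearing governs)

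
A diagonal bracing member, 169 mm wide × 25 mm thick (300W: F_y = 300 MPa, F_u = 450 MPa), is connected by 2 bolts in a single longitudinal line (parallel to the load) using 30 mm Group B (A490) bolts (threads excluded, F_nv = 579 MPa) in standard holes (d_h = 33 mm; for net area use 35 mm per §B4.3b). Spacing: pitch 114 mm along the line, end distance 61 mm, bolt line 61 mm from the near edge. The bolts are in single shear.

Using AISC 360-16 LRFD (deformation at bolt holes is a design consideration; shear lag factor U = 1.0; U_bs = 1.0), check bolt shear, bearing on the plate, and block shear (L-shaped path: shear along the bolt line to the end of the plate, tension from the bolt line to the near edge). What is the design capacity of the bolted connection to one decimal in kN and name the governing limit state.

Bolt shear: A_b = π(30)²/4 = 706.86 mm². φR_n = 0.75 × 579 × 706.86 × 2 × 1 = 613.9 kN.
Bearing (25 mm plate, F_u = 450 MPa): end bolts L_c = 61 − 33/2 = 44.5, R_n = min(1.2×44.5×25×450, 2.4×30×25×450) = 600.75 kN/bolt; interior L_c = 114 − 33 = 81, R_n = 810 kN/bolt. φR_n = 0.75 × (1×600.75 + 1×810) = 1058.1 kN.
Block shear: shear path 1×[61+1×114] = 1×175 mm, A_gv = 4375, A_nv = 1×(175 − 1.5×35)×25 = 3062.5 mm²; tension to near edge: (61 − 0.5×35)×25 = 1087.5 mm². R_n = min(0.6×450×3062.5, 0.6×300×4375) + 1.0×450×1087.5 = min(826.88, 787.5) + 489.38 = 1276.9 kN. φR_n = 0.75 × 1276.9 = 957.7 kN.
Governing: min(613.9, 1058.1, 957.7) = 613.9 kN → bolt shear.

613.9 kN (bolt shear governs)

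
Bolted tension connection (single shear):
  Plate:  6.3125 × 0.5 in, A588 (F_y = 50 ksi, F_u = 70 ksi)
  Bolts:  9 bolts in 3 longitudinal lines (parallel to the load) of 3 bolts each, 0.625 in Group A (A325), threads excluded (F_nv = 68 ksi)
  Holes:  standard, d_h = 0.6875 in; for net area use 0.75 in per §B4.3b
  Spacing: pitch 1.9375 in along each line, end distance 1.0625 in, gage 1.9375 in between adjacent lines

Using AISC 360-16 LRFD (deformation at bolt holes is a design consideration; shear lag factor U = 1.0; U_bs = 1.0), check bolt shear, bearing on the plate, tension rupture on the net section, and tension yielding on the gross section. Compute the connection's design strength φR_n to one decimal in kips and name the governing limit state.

Bolt shear: A_b = π(0.625)²/4 = 0.3068 in². φR_n = 0.75 × 68 × 0.3068 × 9 × 1 = 140.8 kips.
Bearing (0.5 in plate, F_u = 70 ksi): end bolts L_c = 1.0625 − 0.6875/2 = 0.71875, R_n = min(1.2×0.71875×0.5×70, 2.4×0.625×0.5×70) = 30.188 kips/bolt; interior L_c = 1.9375 − 0.6875 = 1.25, R_n = 52.5 kips/bolt. φR_n = 0.75 × (3×30.188 + 6×52.5) = 304.2 kips.
Tension rupture (net): A_n = (6.3125 − 3×0.75)×0.5 = 2.0313 in² (U = 1.0, A_e = A_n). φR_n = 0.75 × 70 × 2.0313 = 106.6 kips.
Tension yield (gross): A_g = 6.3125×0.5 = 3.1563 in². φR_n = 0.90 × 50 × 3.1563 = 142.0 kips.
Governing: min(140.8, 304.2, 106.6, 142.0) = 106.6 kips → net-section rupture.

106.6 kips (net-section rupture governs)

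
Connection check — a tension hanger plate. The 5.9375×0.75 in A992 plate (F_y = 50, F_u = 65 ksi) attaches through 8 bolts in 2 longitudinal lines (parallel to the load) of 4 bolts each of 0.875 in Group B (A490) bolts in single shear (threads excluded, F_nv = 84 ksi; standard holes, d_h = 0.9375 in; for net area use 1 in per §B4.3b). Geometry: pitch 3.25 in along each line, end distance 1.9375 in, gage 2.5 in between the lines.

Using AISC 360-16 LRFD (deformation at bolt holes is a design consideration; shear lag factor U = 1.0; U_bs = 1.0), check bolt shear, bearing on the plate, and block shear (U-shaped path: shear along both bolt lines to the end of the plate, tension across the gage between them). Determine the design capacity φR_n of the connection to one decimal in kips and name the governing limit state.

303.1 kips (bolt shear governs)

Bolt shear: A_b = π(0.875)²/4 = 0.60132 in². φR_n = 0.75 × 84 × 0.60132 × 8 × 1 = 303.1 kips.
Bearing (0.75 in plate, F_u = 65 ksi): end bolts L_c = 1.9375 − 0.9375/2 = 1.46875, R_n = min(1.2×1.46875×0.75×65, 2.4×0.875×0.75×65) = 85.922 kips/bolt; interior L_c = 3.25 − 0.9375 = 2.3125, R_n = 102.38 kips/bolt. φR_n = 0.75 × (2×85.922 + 6×102.38) = 589.6 kips.
Block shear: shear path 2×[1.9375+3×3.25] = 2×11.6875 in, A_gv = 17.531, A_nv = 2×(11.6875 − 3.5×1)×0.75 = 12.281 in²; tension across gage: (2.5 − 1×1)×0.75 = 1.125 in². R_n = min(0.6×65×12.281, 0.6×50×17.531) + 1.0×65×1.125 = min(478.96, 525.93) + 73.125 = 552.09 kips. φR_n = 0.75 × 552.09 = 414.1 kips.
Governing: min(303.1, 589.6, 414.1) = 303.1 kips → bolt shear.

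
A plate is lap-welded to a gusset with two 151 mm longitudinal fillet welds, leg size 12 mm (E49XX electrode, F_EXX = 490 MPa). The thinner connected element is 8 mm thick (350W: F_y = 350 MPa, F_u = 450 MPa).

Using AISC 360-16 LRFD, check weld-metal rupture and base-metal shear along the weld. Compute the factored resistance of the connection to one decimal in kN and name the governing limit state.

Weld metal: throat = 0.707×12 = 8.484 mm, L = 2×151 = 302 mm. φR_n = 0.75 × 0.6 × 490 × 8.484 × 302 = 565.0 kN.
Base metal shear (8 mm plate): yield φR_n = 1.0×0.6×350×8×302 = 507.4 kN; rupture φR_n = 0.75×0.6×450×8×302 = 489.2 kN; take 489.2 kN (rupture).
Governing: min(565.0, 489.2) = 489.2 kN → base-metal shear.

489.2 kN (base-metal shear governs)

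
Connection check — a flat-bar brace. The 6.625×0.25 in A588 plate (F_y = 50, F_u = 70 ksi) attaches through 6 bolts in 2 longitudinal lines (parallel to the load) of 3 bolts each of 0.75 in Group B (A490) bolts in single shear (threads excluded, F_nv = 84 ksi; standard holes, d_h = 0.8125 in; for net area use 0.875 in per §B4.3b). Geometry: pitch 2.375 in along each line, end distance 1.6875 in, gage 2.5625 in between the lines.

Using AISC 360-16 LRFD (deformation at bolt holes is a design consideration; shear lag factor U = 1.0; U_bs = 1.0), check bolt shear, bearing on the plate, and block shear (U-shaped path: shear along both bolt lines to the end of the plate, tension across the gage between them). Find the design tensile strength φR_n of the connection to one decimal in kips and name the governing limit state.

89.1 kips (block shear governs)

Bolt shear: A_b = π(0.75)²/4 = 0.44179 in². φR_n = 0.75 × 84 × 0.44179 × 6 × 1 = 167.0 kips.
Bearing (0.25 in plate, F_u = 70 ksi): end bolts L_c = 1.6875 − 0.8125/2 = 1.28125, R_n = min(1.2×1.28125×0.25×70, 2.4×0.75×0.25×70) = 26.906 kips/bolt; interior L_c = 2.375 − 0.8125 = 1.5625, R_n = 31.5 kips/bolt. φR_n = 0.75 × (2×26.906 + 4×31.5) = 134.9 kips.
Block shear: shear path 2×[1.6875+2×2.375] = 2×6.4375 in, A_gv = 3.2188, A_nv = 2×(6.4375 − 2.5×0.875)×0.25 = 2.125 in²; tension across gage: (2.5625 − 1×0.875)×0.25 = 0.42188 in². R_n = min(0.6×70×2.125, 0.6×50×3.2188) + 1.0×70×0.42188 = min(89.25, 96.564) + 29.532 = 118.78 kips. φR_n = 0.75 × 118.78 = 89.1 kips.
Governing: min(167.0, 134.9, 89.1) = 89.1 kips → block shear.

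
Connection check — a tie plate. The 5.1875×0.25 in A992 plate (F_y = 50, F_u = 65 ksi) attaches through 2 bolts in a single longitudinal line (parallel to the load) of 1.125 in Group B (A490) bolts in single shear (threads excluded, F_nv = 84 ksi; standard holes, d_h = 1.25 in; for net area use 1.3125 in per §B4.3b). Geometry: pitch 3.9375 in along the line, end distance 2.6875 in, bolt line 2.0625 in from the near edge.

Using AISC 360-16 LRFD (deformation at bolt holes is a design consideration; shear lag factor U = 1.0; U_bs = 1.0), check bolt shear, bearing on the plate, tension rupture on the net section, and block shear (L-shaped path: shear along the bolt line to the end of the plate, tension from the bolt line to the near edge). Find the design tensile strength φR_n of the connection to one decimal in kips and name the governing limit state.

Bolt shear: A_b = π(1.125)²/4 = 0.99402 in². φR_n = 0.75 × 84 × 0.99402 × 2 × 1 = 125.2 kips.
Bearing (0.25 in plate, F_u = 65 ksi): end bolts L_c = 2.6875 − 1.25/2 = 2.0625, R_n = min(1.2×2.0625×0.25×65, 2.4×1.125×0.25×65) = 40.219 kips/bolt; interior L_c = 3.9375 − 1.25 = 2.6875, R_n = 43.875 kips/bolt. φR_n = 0.75 × (1×40.219 + 1×43.875) = 63.1 kips.
Tension rupture (net): A_n = (5.1875 − 1×1.3125)×0.25 = 0.96875 in² (U = 1.0, A_e = A_n). φR_n = 0.75 × 65 × 0.96875 = 47.2 kips.
Block shear: shear path 1×[2.6875+1×3.9375] = 1×6.625 in, A_gv = 1.6563, A_nv = 1×(6.625 − 1.5×1.3125)×0.25 = 1.1641 in²; tension to near edge: (2.0625 − 0.5×1.3125)×0.25 = 0.35156 in². R_n = min(0.6×65×1.1641, 0.6×50×1.6563) + 1.0×65×0.35156 = min(45.4, 49.689) + 22.851 = 68.251 kips. φR_n = 0.75 × 68.251 = 51.2 kips.
Governing: min(125.2, 63.1, 47.2, 51.2) = 47.2 kips → net-section rupture.

47.2 kips (net-section rupture governs)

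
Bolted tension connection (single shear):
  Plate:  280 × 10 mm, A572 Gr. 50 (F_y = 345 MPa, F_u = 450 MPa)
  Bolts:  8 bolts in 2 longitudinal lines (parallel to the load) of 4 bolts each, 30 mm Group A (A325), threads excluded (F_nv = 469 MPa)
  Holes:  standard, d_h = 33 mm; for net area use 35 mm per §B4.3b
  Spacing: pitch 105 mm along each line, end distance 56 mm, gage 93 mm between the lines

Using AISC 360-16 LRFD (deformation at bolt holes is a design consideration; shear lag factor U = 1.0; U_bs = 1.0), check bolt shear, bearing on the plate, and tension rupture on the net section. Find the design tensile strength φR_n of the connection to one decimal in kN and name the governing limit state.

Bolt shear: A_b = π(30)²/4 = 706.86 mm². φR_n = 0.75 × 469 × 706.86 × 8 × 1 = 1989.1 kN.
Bearing (10 mm plate, F_u = 450 MPa): end bolts L_c = 56 − 33/2 = 39.5, R_n = min(1.2×39.5×10×450, 2.4×30×10×450) = 213.3 kN/bolt; interior L_c = 105 − 33 = 72, R_n = 324 kN/bolt. φR_n = 0.75 × (2×213.3 + 6×324) = 1778.0 kN.
Tension rupture (net): A_n = (280 − 2×35)×10 = 2100 mm² (U = 1.0, A_e = A_n). φR_n = 0.75 × 450 × 2100 = 708.8 kN.
Governing: min(1989.1, 1778.0, 708.8) = 708.8 kN → net-section rupture.

708.8 kN (net-section rupture governs)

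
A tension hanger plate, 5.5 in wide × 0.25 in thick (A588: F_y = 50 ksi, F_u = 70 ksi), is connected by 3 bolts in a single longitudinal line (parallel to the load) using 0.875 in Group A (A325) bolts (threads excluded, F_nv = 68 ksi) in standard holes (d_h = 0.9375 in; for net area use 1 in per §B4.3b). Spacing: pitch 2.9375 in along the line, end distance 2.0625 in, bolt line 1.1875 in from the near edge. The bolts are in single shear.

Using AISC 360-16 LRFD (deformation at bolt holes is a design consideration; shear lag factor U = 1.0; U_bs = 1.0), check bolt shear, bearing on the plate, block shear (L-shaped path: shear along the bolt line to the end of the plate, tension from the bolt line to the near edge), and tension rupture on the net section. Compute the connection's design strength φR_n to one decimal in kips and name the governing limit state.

Bolt shear: A_b = π(0.875)²/4 = 0.60132 in². φR_n = 0.75 × 68 × 0.60132 × 3 × 1 = 92.0 kips.
Bearing (0.25 in plate, F_u = 70 ksi): end bolts L_c = 2.0625 − 0.9375/2 = 1.59375, R_n = min(1.2×1.59375×0.25×70, 2.4×0.875×0.25×70) = 33.469 kips/bolt; interior L_c = 2.9375 − 0.9375 = 2, R_n = 36.75 kips/bolt. φR_n = 0.75 × (1×33.469 + 2×36.75) = 80.2 kips.
Block shear: shear path 1×[2.0625+2×2.9375] = 1×7.9375 in, A_gv = 1.9844, A_nv = 1×(7.9375 − 2.5×1)×0.25 = 1.3594 in²; tension to near edge: (1.1875 − 0.5×1)×0.25 = 0.17188 in². R_n = min(0.6×70×1.3594, 0.6×50×1.9844) + 1.0×70×0.17188 = min(57.095, 59.532) + 12.032 = 69.127 kips. φR_n = 0.75 × 69.127 = 51.8 kips.
Tension rupture (net): A_n = (5.5 − 1×1)×0.25 = 1.125 in² (U = 1.0, A_e = A_n). φR_n = 0.75 × 70 × 1.125 = 59.1 kips.
Governing: min(92.0, 80.2, 51.8, 59.1) = 51.8 kips → block shear.

51.8 kips (block shear governs)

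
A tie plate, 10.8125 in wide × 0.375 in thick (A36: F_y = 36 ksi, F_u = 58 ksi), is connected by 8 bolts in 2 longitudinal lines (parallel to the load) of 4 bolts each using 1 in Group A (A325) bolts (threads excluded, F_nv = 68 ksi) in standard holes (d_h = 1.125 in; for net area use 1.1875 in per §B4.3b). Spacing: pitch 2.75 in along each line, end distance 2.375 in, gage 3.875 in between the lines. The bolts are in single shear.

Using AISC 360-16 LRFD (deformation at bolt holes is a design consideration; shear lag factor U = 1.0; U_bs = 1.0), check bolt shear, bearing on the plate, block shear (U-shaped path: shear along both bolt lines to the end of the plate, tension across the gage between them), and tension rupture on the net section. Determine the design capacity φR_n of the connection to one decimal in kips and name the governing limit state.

Bolt shear: A_b = π(1)²/4 = 0.7854 in². φR_n = 0.75 × 68 × 0.7854 × 8 × 1 = 320.4 kips.
Bearing (0.375 in plate, F_u = 58 ksi): end bolts L_c = 2.375 − 1.125/2 = 1.8125, R_n = min(1.2×1.8125×0.375×58, 2.4×1×0.375×58) = 47.306 kips/bolt; interior L_c = 2.75 − 1.125 = 1.625, R_n = 42.413 kips/bolt. φR_n = 0.75 × (2×47.306 + 6×42.413) = 261.8 kips.
Block shear: shear path 2×[2.375+3×2.75] = 2×10.625 in, A_gv = 7.9688, A_nv = 2×(10.625 − 3.5×1.1875)×0.375 = 4.8516 in²; tension across gage: (3.875 − 1×1.1875)×0.375 = 1.0078 in². R_n = min(0.6×58×4.8516, 0.6×36×7.9688) + 1.0×58×1.0078 = min(168.84, 172.13) + 58.452 = 227.29 kips. φR_n = 0.75 × 227.29 = 170.5 kips.
Tension rupture (net): A_n = (10.8125 − 2×1.1875)×0.375 = 3.1641 in² (U = 1.0, A_e = A_n). φR_n = 0.75 × 58 × 3.1641 = 137.6 kips.
Governing: min(320.4, 261.8, 170.5, 137.6) = 137.6 kips → net-section rupture.

137.6 kips (net-section rupture governs)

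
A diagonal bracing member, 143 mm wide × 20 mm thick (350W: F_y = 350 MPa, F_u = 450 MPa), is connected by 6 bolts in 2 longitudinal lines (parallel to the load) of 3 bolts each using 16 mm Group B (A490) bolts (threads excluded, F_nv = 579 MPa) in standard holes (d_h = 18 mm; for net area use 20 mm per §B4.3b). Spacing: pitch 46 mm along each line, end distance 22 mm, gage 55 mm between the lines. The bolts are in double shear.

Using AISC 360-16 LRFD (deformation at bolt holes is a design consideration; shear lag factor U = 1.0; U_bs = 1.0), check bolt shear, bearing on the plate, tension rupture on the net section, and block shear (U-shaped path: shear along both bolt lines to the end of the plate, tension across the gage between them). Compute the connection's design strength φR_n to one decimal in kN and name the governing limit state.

695.3 kN (net-section rupture governs)

Bolt shear: A_b = π(16)²/4 = 201.06 mm². φR_n = 0.75 × 579 × 201.06 × 6 × 2 = 1047.7 kN.
Bearing (20 mm plate, F_u = 450 MPa): end bolts L_c = 22 − 18/2 = 13, R_n = min(1.2×13×20×450, 2.4×16×20×450) = 140.4 kN/bolt; interior L_c = 46 − 18 = 28, R_n = 302.4 kN/bolt. φR_n = 0.75 × (2×140.4 + 4×302.4) = 1117.8 kN.
Tension rupture (net): A_n = (143 − 2×20)×20 = 2060 mm² (U = 1.0, A_e = A_n). φR_n = 0.75 × 450 × 2060 = 695.3 kN.
Block shear: shear path 2×[22+2×46] = 2×114 mm, A_gv = 4560, A_nv = 2×(114 − 2.5×20)×20 = 2560 mm²; tension across gage: (55 − 1×20)×20 = 700 mm². R_n = min(0.6×450×2560, 0.6×350×4560) + 1.0×450×700 = min(691.2, 957.6) + 315 = 1006.2 kN. φR_n = 0.75 × 1006.2 = 754.7 kN.
Governing: min(1047.7, 1117.8, 695.3, 754.7) = 695.3 kN → net-section rupture.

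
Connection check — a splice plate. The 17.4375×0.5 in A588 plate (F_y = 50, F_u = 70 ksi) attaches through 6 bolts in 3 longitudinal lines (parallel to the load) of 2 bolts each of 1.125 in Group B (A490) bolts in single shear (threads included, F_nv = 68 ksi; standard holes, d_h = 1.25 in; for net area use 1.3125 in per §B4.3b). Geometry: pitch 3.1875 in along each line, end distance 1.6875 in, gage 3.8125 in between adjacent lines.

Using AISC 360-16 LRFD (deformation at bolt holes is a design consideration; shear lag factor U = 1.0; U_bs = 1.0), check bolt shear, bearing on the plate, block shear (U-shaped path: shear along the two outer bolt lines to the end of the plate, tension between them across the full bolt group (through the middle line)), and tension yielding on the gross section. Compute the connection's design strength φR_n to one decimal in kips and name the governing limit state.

Bolt shear: A_b = π(1.125)²/4 = 0.99402 in². φR_n = 0.75 × 68 × 0.99402 × 6 × 1 = 304.2 kips.
Bearing (0.5 in plate, F_u = 70 ksi): end bolts L_c = 1.6875 − 1.25/2 = 1.0625, R_n = min(1.2×1.0625×0.5×70, 2.4×1.125×0.5×70) = 44.625 kips/bolt; interior L_c = 3.1875 − 1.25 = 1.9375, R_n = 81.375 kips/bolt. φR_n = 0.75 × (3×44.625 + 3×81.375) = 283.5 kips.
Block shear: shear path 2×[1.6875+1×3.1875] = 2×4.875 in, A_gv = 4.875, A_nv = 2×(4.875 − 1.5×1.3125)×0.5 = 2.9063 in²; tension across gage: (7.625 − 2×1.3125)×0.5 = 2.5 in². R_n = min(0.6×70×2.9063, 0.6×50×4.875) + 1.0×70×2.5 = min(122.06, 146.25) + 175 = 297.06 kips. φR_n = 0.75 × 297.06 = 222.8 kips.
Tension yield (gross): A_g = 17.4375×0.5 = 8.7188 in². φR_n = 0.90 × 50 × 8.7188 = 392.3 kips.
Governing: min(304.2, 283.5, 222.8, 392.3) = 222.8 kips → block shear.

222.8 kips (block shear governs)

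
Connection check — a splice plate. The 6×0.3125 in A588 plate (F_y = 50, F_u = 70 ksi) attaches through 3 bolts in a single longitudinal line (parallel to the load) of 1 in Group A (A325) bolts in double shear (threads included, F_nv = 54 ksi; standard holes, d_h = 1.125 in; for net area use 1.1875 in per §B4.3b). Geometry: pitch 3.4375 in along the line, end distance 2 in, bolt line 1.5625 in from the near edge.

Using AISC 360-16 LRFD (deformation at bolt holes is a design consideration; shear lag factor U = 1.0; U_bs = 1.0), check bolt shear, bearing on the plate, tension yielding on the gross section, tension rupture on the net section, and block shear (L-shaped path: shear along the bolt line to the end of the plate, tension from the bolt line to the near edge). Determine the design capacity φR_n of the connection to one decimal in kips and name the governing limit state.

74.0 kips (block shear governs)

Bolt shear: A_b = π(1)²/4 = 0.7854 in². φR_n = 0.75 × 54 × 0.7854 × 3 × 2 = 190.9 kips.
Bearing (0.3125 in plate, F_u = 70 ksi): end bolts L_c = 2 − 1.125/2 = 1.4375, R_n = min(1.2×1.4375×0.3125×70, 2.4×1×0.3125×70) = 37.734 kips/bolt; interior L_c = 3.4375 − 1.125 = 2.3125, R_n = 52.5 kips/bolt. φR_n = 0.75 × (1×37.734 + 2×52.5) = 107.1 kips.
Tension yield (gross): A_g = 6×0.3125 = 1.875 in². φR_n = 0.90 × 50 × 1.875 = 84.4 kips.
Tension rupture (net): A_n = (6 − 1×1.1875)×0.3125 = 1.5039 in² (U = 1.0, A_e = A_n). φR_n = 0.75 × 70 × 1.5039 = 79.0 kips.
Block shear: shear path 1×[2+2×3.4375] = 1×8.875 in, A_gv = 2.7734, A_nv = 1×(8.875 − 2.5×1.1875)×0.3125 = 1.8457 in²; tension to near edge: (1.5625 − 0.5×1.1875)×0.3125 = 0.30273 in². R_n = min(0.6×70×1.8457, 0.6×50×2.7734) + 1.0×70×0.30273 = min(77.519, 83.202) + 21.191 = 98.71 kips. φR_n = 0.75 × 98.71 = 74.0 kips.
Governing: min(190.9, 107.1, 84.4, 79.0, 74.0) = 74.0 kips → block shear.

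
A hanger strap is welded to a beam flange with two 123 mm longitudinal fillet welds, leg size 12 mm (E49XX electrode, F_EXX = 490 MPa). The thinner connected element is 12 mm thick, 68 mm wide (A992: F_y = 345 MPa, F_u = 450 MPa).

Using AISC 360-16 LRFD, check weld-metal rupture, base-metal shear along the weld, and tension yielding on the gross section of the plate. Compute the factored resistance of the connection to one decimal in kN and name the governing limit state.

Weld metal: throat = 0.707×12 = 8.484 mm, L = 2×123 = 246 mm. φR_n = 0.75 × 0.6 × 490 × 8.484 × 246 = 460.2 kN.
Base metal shear (12 mm plate): yield φR_n = 1.0×0.6×345×12×246 = 611.1 kN; rupture φR_n = 0.75×0.6×450×12×246 = 597.8 kN; take 597.8 kN (rupture).
Tension yield (gross): A_g = 68×12 = 816 mm². φR_n = 0.90 × 345 × 816 = 253.4 kN.
Governing: min(460.2, 597.8, 253.4) = 253.4 kN → gross-section yield.

253.4 kN (gross-section yield governs)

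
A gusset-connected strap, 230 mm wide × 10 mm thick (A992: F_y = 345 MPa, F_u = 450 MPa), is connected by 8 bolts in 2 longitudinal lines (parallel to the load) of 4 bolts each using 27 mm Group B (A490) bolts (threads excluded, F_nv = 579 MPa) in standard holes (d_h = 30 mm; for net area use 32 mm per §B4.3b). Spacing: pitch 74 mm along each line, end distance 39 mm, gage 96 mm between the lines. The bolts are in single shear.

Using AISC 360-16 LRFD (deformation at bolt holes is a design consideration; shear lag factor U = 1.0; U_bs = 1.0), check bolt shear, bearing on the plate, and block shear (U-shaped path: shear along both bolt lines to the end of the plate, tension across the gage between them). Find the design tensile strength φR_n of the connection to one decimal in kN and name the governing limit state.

Bolt shear: A_b = π(27)²/4 = 572.56 mm². φR_n = 0.75 × 579 × 572.56 × 8 × 1 = 1989.1 kN.
Bearing (10 mm plate, F_u = 450 MPa): end bolts L_c = 39 − 30/2 = 24, R_n = min(1.2×24×10×450, 2.4×27×10×450) = 129.6 kN/bolt; interior L_c = 74 − 30 = 44, R_n = 237.6 kN/bolt. φR_n = 0.75 × (2×129.6 + 6×237.6) = 1263.6 kN.
Block shear: shear path 2×[39+3×74] = 2×261 mm, A_gv = 5220, A_nv = 2×(261 − 3.5×32)×10 = 2980 mm²; tension across gage: (96 − 1×32)×10 = 640 mm². R_n = min(0.6×450×2980, 0.6×345×5220) + 1.0×450×640 = min(804.6, 1080.5) + 288 = 1092.6 kN. φR_n = 0.75 × 1092.6 = 819.5 kN.
Governing: min(1989.1, 1263.6, 819.5) = 819.5 kN → block shear.

819.5 kN (block shear governs)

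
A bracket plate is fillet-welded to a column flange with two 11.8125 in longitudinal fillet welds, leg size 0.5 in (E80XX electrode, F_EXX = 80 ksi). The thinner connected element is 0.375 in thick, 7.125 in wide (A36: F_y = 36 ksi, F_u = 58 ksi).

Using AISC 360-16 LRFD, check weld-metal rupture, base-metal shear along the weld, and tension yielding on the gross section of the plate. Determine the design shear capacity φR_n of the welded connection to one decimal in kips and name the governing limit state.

Weld metal: throat = 0.707×0.5 = 0.3535 in, L = 2×11.8125 = 23.625 in. φR_n = 0.75 × 0.6 × 80 × 0.3535 × 23.625 = 300.7 kips.
Base metal shear (0.375 in plate): yield φR_n = 1.0×0.6×36×0.375×23.625 = 191.4 kips; rupture φR_n = 0.75×0.6×58×0.375×23.625 = 231.2 kips; take 191.4 kips (yield).
Tension yield (gross): A_g = 7.125×0.375 = 2.6719 in². φR_n = 0.90 × 36 × 2.6719 = 86.6 kips.
Governing: min(300.7, 191.4, 86.6) = 86.6 kips → gross-section yield.

86.6 kips (gross-section yield governs)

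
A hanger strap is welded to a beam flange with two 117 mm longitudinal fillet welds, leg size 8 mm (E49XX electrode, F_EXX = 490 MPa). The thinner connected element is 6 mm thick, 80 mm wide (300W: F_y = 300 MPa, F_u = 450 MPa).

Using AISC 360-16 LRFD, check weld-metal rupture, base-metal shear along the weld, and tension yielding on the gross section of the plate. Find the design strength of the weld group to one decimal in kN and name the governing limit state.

129.6 kN (gross-section yield governs)

Weld metal: throat = 0.707×8 = 5.656 mm, L = 2×117 = 234 mm. φR_n = 0.75 × 0.6 × 490 × 5.656 × 234 = 291.8 kN.
Base metal shear (6 mm plate): yield φR_n = 1.0×0.6×300×6×234 = 252.7 kN; rupture φR_n = 0.75×0.6×450×6×234 = 284.3 kN; take 252.7 kN (yield).
Tension yield (gross): A_g = 80×6 = 480 mm². φR_n = 0.90 × 300 × 480 = 129.6 kN.
Governing: min(291.8, 252.7, 129.6) = 129.6 kN → gross-section yield.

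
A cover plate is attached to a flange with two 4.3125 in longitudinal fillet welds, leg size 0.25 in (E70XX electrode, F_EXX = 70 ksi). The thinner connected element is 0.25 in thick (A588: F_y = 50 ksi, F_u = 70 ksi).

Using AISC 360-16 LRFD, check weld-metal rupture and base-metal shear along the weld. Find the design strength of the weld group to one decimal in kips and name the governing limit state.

Weld metal: throat = 0.707×0.25 = 0.17675 in, L = 2×4.3125 = 8.625 in. φR_n = 0.75 × 0.6 × 70 × 0.17675 × 8.625 = 48.0 kips.
Base metal shear (0.25 in plate): yield φR_n = 1.0×0.6×50×0.25×8.625 = 64.7 kips; rupture φR_n = 0.75×0.6×70×0.25×8.625 = 67.9 kips; take 64.7 kips (yield).
Governing: min(48.0, 64.7) = 48.0 kips → weld metal.

48.0 kips (weld metal governs)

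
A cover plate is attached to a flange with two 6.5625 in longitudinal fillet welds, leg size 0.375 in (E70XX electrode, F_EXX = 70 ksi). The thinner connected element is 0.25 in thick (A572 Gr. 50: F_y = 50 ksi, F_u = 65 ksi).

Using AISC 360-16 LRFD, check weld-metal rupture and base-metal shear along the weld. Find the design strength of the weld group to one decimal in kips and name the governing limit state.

96.0 kips (base-metal shear governs)

Weld metal: throat = 0.707×0.375 = 0.26513 in, L = 2×6.5625 = 13.125 in. φR_n = 0.75 × 0.6 × 70 × 0.26513 × 13.125 = 109.6 kips.
Base metal shear (0.25 in plate): yield φR_n = 1.0×0.6×50×0.25×13.125 = 98.4 kips; rupture φR_n = 0.75×0.6×65×0.25×13.125 = 96.0 kips; take 96.0 kips (rupture).
Governing: min(109.6, 96.0) = 96.0 kips → base-metal shear.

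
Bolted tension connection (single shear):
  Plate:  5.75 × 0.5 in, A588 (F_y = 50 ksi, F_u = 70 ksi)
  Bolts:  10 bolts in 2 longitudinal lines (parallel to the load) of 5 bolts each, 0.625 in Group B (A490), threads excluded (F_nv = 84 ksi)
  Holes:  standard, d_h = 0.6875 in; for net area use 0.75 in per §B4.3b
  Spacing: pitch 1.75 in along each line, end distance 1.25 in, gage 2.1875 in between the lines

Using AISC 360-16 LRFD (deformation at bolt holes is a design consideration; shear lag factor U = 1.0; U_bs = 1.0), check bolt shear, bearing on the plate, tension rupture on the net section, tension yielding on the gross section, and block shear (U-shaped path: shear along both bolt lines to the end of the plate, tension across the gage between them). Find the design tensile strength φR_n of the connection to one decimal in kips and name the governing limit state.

111.6 kips (net-section rupture governs)

Bolt shear: A_b = π(0.625)²/4 = 0.3068 in². φR_n = 0.75 × 84 × 0.3068 × 10 × 1 = 193.3 kips.
Bearing (0.5 in plate, F_u = 70 ksi): end bolts L_c = 1.25 − 0.6875/2 = 0.90625, R_n = min(1.2×0.90625×0.5×70, 2.4×0.625×0.5×70) = 38.063 kips/bolt; interior L_c = 1.75 − 0.6875 = 1.0625, R_n = 44.625 kips/bolt. φR_n = 0.75 × (2×38.063 + 8×44.625) = 324.8 kips.
Tension rupture (net): A_n = (5.75 − 2×0.75)×0.5 = 2.125 in² (U = 1.0, A_e = A_n). φR_n = 0.75 × 70 × 2.125 = 111.6 kips.
Tension yield (gross): A_g = 5.75×0.5 = 2.875 in². φR_n = 0.90 × 50 × 2.875 = 129.4 kips.
Block shear: shear path 2×[1.25+4×1.75] = 2×8.25 in, A_gv = 8.25, A_nv = 2×(8.25 − 4.5×0.75)×0.5 = 4.875 in²; tension across gage: (2.1875 − 1×0.75)×0.5 = 0.71875 in². R_n = min(0.6×70×4.875, 0.6×50×8.25) + 1.0×70×0.71875 = min(204.75, 247.5) + 50.313 = 255.06 kips. φR_n = 0.75 × 255.06 = 191.3 kips.
Governing: min(193.3, 324.8, 111.6, 129.4, 191.3) = 111.6 kips → net-section rupture.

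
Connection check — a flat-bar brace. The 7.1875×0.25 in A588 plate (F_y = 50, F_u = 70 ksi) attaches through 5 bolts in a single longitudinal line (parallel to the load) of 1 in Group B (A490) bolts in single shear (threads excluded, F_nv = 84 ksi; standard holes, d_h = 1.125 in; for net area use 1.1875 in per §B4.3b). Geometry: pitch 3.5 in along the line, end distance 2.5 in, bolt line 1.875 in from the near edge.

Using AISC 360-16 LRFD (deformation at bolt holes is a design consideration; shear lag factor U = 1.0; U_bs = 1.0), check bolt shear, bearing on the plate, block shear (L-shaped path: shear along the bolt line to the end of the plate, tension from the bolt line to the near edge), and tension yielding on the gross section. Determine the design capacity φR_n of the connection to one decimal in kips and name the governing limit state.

80.9 kips (gross-section yield governs)

Bolt shear: A_b = π(1)²/4 = 0.7854 in². φR_n = 0.75 × 84 × 0.7854 × 5 × 1 = 247.4 kips.
Bearing (0.25 in plate, F_u = 70 ksi): end bolts L_c = 2.5 − 1.125/2 = 1.9375, R_n = min(1.2×1.9375×0.25×70, 2.4×1×0.25×70) = 40.688 kips/bolt; interior L_c = 3.5 − 1.125 = 2.375, R_n = 42 kips/bolt. φR_n = 0.75 × (1×40.688 + 4×42) = 156.5 kips.
Block shear: shear path 1×[2.5+4×3.5] = 1×16.5 in, A_gv = 4.125, A_nv = 1×(16.5 − 4.5×1.1875)×0.25 = 2.7891 in²; tension to near edge: (1.875 − 0.5×1.1875)×0.25 = 0.32031 in². R_n = min(0.6×70×2.7891, 0.6×50×4.125) + 1.0×70×0.32031 = min(117.14, 123.75) + 22.422 = 139.56 kips. φR_n = 0.75 × 139.56 = 104.7 kips.
Tension yield (gross): A_g = 7.1875×0.25 = 1.7969 in². φR_n = 0.90 × 50 × 1.7969 = 80.9 kips.
Governing: min(247.4, 156.5, 104.7, 80.9) = 80.9 kips → gross-section yield.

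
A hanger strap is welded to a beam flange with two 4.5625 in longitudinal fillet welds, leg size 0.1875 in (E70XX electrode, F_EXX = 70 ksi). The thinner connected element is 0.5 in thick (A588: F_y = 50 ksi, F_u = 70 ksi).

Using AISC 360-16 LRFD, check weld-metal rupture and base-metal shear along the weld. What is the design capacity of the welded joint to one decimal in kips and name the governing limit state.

Weld metal: throat = 0.707×0.1875 = 0.13256 in, L = 2×4.5625 = 9.125 in. φR_n = 0.75 × 0.6 × 70 × 0.13256 × 9.125 = 38.1 kips.
Base metal shear (0.5 in plate): yield φR_n = 1.0×0.6×50×0.5×9.125 = 136.9 kips; rupture φR_n = 0.75×0.6×70×0.5×9.125 = 143.7 kips; take 136.9 kips (yield).
Governing: min(38.1, 136.9) = 38.1 kips → weld metal.

38.1 kips (weld metal governs)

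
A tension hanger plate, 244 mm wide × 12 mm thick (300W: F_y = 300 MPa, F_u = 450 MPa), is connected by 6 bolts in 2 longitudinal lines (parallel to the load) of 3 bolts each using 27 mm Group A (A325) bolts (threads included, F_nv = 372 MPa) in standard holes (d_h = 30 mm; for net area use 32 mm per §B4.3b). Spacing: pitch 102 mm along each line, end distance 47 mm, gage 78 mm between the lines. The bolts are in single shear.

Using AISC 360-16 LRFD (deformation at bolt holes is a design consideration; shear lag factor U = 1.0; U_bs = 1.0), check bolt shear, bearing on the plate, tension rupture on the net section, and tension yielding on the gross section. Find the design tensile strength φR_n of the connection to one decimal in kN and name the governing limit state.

Bolt shear: A_b = π(27)²/4 = 572.56 mm². φR_n = 0.75 × 372 × 572.56 × 6 × 1 = 958.5 kN.
Bearing (12 mm plate, F_u = 450 MPa): end bolts L_c = 47 − 30/2 = 32, R_n = min(1.2×32×12×450, 2.4×27×12×450) = 207.36 kN/bolt; interior L_c = 102 − 30 = 72, R_n = 349.92 kN/bolt. φR_n = 0.75 × (2×207.36 + 4×349.92) = 1360.8 kN.
Tension rupture (net): A_n = (244 − 2×32)×12 = 2160 mm² (U = 1.0, A_e = A_n). φR_n = 0.75 × 450 × 2160 = 729.0 kN.
Tension yield (gross): A_g = 244×12 = 2928 mm². φR_n = 0.90 × 300 × 2928 = 790.6 kN.
Governing: min(958.5, 1360.8, 729.0, 790.6) = 729.0 kN → net-section rupture.

729.0 kN (net-section rupture governs)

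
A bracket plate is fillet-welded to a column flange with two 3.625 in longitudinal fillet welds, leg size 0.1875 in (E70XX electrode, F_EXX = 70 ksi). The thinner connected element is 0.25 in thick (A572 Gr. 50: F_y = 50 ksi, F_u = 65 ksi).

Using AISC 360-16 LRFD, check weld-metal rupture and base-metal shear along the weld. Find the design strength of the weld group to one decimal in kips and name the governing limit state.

Weld metal: throat = 0.707×0.1875 = 0.13256 in, L = 2×3.625 = 7.25 in. φR_n = 0.75 × 0.6 × 70 × 0.13256 × 7.25 = 30.3 kips.
Base metal shear (0.25 in plate): yield φR_n = 1.0×0.6×50×0.25×7.25 = 54.4 kips; rupture φR_n = 0.75×0.6×65×0.25×7.25 = 53.0 kips; take 53.0 kips (rupture).
Governing: min(30.3, 53.0) = 30.3 kips → weld metal.

30.3 kips (weld metal governs)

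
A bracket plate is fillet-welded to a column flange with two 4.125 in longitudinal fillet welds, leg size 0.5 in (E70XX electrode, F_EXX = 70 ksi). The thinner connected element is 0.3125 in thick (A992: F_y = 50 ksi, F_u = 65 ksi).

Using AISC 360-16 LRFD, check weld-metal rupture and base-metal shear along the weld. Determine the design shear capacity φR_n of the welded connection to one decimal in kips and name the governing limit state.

75.4 kips (base-metal shear governs)

Weld metal: throat = 0.707×0.5 = 0.3535 in, L = 2×4.125 = 8.25 in. φR_n = 0.75 × 0.6 × 70 × 0.3535 × 8.25 = 91.9 kips.
Base metal shear (0.3125 in plate): yield φR_n = 1.0×0.6×50×0.3125×8.25 = 77.3 kips; rupture φR_n = 0.75×0.6×65×0.3125×8.25 = 75.4 kips; take 75.4 kips (rupture).
Governing: min(91.9, 75.4) = 75.4 kips → base-metal shear.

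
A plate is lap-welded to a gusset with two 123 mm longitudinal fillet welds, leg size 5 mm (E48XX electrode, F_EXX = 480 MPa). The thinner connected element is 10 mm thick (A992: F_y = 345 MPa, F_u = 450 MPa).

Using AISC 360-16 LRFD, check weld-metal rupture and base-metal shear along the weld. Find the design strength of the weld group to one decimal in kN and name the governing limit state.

Weld metal: throat = 0.707×5 = 3.535 mm, L = 2×123 = 246 mm. φR_n = 0.75 × 0.6 × 480 × 3.535 × 246 = 187.8 kN.
Base metal shear (10 mm plate): yield φR_n = 1.0×0.6×345×10×246 = 509.2 kN; rupture φR_n = 0.75×0.6×450×10×246 = 498.2 kN; take 498.2 kN (rupture).
Governing: min(187.8, 498.2) = 187.8 kN → weld metal.

187.8 kN (weld metal governs)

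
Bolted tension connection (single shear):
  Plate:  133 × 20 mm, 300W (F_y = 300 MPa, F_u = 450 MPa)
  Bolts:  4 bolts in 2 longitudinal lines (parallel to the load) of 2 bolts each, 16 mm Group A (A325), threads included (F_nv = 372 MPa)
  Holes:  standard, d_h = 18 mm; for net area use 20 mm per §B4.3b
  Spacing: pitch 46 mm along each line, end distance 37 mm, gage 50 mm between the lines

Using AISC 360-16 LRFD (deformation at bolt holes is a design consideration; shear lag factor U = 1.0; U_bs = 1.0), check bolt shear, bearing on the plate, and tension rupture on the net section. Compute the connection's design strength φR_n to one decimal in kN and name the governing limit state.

224.4 kN (bolt shear governs)

Bolt shear: A_b = π(16)²/4 = 201.06 mm². φR_n = 0.75 × 372 × 201.06 × 4 × 1 = 224.4 kN.
Bearing (20 mm plate, F_u = 450 MPa): end bolts L_c = 37 − 18/2 = 28, R_n = min(1.2×28×20×450, 2.4×16×20×450) = 302.4 kN/bolt; interior L_c = 46 − 18 = 28, R_n = 302.4 kN/bolt. φR_n = 0.75 × (2×302.4 + 2×302.4) = 907.2 kN.
Tension rupture (net): A_n = (133 − 2×20)×20 = 1860 mm² (U = 1.0, A_e = A_n). φR_n = 0.75 × 450 × 1860 = 627.8 kN.
Governing: min(224.4, 907.2, 627.8) = 224.4 kN → bolt shear.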